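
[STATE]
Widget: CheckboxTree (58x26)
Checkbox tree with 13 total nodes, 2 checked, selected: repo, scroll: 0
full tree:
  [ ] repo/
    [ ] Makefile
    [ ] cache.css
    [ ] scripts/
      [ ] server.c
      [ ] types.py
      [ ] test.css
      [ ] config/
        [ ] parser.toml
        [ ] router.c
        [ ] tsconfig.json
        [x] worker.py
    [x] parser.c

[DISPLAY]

>[-] repo/                                                
   [ ] Makefile                                           
   [ ] cache.css                                          
   [-] scripts/                                           
     [ ] server.c                                         
     [ ] types.py                                         
     [ ] test.css                                         
     [-] config/                                          
       [ ] parser.toml                                    
       [ ] router.c                                       
       [ ] tsconfig.json                                  
       [x] worker.py                                      
   [x] parser.c                                           
                                                          
                                                          
                                                          
                                                          
                                                          
                                                          
                                                          
                                                          
                                                          
                                                          
                                                          
                                                          
                                                          


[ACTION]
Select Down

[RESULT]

 [-] repo/                                                
>  [ ] Makefile                                           
   [ ] cache.css                                          
   [-] scripts/                                           
     [ ] server.c                                         
     [ ] types.py                                         
     [ ] test.css                                         
     [-] config/                                          
       [ ] parser.toml                                    
       [ ] router.c                                       
       [ ] tsconfig.json                                  
       [x] worker.py                                      
   [x] parser.c                                           
                                                          
                                                          
                                                          
                                                          
                                                          
                                                          
                                                          
                                                          
                                                          
                                                          
                                                          
                                                          
                                                          


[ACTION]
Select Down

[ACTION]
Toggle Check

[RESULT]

 [-] repo/                                                
   [ ] Makefile                                           
>  [x] cache.css                                          
   [-] scripts/                                           
     [ ] server.c                                         
     [ ] types.py                                         
     [ ] test.css                                         
     [-] config/                                          
       [ ] parser.toml                                    
       [ ] router.c                                       
       [ ] tsconfig.json                                  
       [x] worker.py                                      
   [x] parser.c                                           
                                                          
                                                          
                                                          
                                                          
                                                          
                                                          
                                                          
                                                          
                                                          
                                                          
                                                          
                                                          
                                                          


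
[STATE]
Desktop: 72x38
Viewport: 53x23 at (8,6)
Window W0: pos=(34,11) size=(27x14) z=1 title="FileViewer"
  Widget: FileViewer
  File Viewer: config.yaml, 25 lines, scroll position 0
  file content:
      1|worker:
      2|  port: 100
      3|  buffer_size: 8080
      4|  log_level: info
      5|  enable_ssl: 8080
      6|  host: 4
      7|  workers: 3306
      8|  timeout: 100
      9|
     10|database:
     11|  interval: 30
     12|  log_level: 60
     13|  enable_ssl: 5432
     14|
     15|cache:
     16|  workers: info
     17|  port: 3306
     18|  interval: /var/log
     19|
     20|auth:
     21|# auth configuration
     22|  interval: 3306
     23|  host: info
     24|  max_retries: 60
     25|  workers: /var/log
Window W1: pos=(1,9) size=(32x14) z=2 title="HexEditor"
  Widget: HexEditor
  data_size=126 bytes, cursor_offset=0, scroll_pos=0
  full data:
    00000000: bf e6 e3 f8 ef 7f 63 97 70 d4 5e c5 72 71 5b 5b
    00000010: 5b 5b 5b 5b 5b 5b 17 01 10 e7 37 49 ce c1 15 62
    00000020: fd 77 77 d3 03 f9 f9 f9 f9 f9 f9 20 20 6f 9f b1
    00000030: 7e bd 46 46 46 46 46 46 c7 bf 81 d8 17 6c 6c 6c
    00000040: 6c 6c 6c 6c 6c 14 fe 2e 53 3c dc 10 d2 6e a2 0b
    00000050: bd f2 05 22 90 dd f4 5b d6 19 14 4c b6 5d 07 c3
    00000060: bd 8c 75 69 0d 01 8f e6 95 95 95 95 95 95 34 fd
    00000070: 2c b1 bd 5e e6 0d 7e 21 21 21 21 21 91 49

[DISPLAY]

                                                     
                                                     
                                                     
━━━━━━━━━━━━━━━━━━━━━━━━┓                            
itor                    ┃                            
────────────────────────┨ ┏━━━━━━━━━━━━━━━━━━━━━━━━━┓
00  BF e6 e3 f8 ef 7f 63┃ ┃ FileViewer              ┃
10  5b 5b 5b 5b 5b 5b 17┃ ┠─────────────────────────┨
20  fd 77 77 d3 03 f9 f9┃ ┃worker:                 ▲┃
30  7e bd 46 46 46 46 46┃ ┃  port: 100             █┃
40  6c 6c 6c 6c 6c 14 fe┃ ┃  buffer_size: 8080     ░┃
50  bd f2 05 22 90 dd f4┃ ┃  log_level: info       ░┃
60  bd 8c 75 69 0d 01 8f┃ ┃  enable_ssl: 8080      ░┃
70  2c b1 bd 5e e6 0d 7e┃ ┃  host: 4               ░┃
                        ┃ ┃  workers: 3306         ░┃
                        ┃ ┃  timeout: 100          ░┃
━━━━━━━━━━━━━━━━━━━━━━━━┛ ┃                        ░┃
                          ┃database:               ▼┃
                          ┗━━━━━━━━━━━━━━━━━━━━━━━━━┛
                                                     
                                                     
                                                     
                                                     


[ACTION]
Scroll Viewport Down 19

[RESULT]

30  7e bd 46 46 46 46 46┃ ┃  port: 100             █┃
40  6c 6c 6c 6c 6c 14 fe┃ ┃  buffer_size: 8080     ░┃
50  bd f2 05 22 90 dd f4┃ ┃  log_level: info       ░┃
60  bd 8c 75 69 0d 01 8f┃ ┃  enable_ssl: 8080      ░┃
70  2c b1 bd 5e e6 0d 7e┃ ┃  host: 4               ░┃
                        ┃ ┃  workers: 3306         ░┃
                        ┃ ┃  timeout: 100          ░┃
━━━━━━━━━━━━━━━━━━━━━━━━┛ ┃                        ░┃
                          ┃database:               ▼┃
                          ┗━━━━━━━━━━━━━━━━━━━━━━━━━┛
                                                     
                                                     
                                                     
                                                     
                                                     
                                                     
                                                     
                                                     
                                                     
                                                     
                                                     
                                                     
                                                     


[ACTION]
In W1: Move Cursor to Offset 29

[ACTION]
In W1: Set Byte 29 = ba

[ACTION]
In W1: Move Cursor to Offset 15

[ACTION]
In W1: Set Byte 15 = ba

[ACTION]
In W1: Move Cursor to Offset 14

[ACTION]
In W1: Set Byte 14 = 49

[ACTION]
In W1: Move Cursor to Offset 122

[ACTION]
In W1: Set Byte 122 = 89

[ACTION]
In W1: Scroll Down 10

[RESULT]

                        ┃ ┃  port: 100             █┃
                        ┃ ┃  buffer_size: 8080     ░┃
                        ┃ ┃  log_level: info       ░┃
                        ┃ ┃  enable_ssl: 8080      ░┃
                        ┃ ┃  host: 4               ░┃
                        ┃ ┃  workers: 3306         ░┃
                        ┃ ┃  timeout: 100          ░┃
━━━━━━━━━━━━━━━━━━━━━━━━┛ ┃                        ░┃
                          ┃database:               ▼┃
                          ┗━━━━━━━━━━━━━━━━━━━━━━━━━┛
                                                     
                                                     
                                                     
                                                     
                                                     
                                                     
                                                     
                                                     
                                                     
                                                     
                                                     
                                                     
                                                     


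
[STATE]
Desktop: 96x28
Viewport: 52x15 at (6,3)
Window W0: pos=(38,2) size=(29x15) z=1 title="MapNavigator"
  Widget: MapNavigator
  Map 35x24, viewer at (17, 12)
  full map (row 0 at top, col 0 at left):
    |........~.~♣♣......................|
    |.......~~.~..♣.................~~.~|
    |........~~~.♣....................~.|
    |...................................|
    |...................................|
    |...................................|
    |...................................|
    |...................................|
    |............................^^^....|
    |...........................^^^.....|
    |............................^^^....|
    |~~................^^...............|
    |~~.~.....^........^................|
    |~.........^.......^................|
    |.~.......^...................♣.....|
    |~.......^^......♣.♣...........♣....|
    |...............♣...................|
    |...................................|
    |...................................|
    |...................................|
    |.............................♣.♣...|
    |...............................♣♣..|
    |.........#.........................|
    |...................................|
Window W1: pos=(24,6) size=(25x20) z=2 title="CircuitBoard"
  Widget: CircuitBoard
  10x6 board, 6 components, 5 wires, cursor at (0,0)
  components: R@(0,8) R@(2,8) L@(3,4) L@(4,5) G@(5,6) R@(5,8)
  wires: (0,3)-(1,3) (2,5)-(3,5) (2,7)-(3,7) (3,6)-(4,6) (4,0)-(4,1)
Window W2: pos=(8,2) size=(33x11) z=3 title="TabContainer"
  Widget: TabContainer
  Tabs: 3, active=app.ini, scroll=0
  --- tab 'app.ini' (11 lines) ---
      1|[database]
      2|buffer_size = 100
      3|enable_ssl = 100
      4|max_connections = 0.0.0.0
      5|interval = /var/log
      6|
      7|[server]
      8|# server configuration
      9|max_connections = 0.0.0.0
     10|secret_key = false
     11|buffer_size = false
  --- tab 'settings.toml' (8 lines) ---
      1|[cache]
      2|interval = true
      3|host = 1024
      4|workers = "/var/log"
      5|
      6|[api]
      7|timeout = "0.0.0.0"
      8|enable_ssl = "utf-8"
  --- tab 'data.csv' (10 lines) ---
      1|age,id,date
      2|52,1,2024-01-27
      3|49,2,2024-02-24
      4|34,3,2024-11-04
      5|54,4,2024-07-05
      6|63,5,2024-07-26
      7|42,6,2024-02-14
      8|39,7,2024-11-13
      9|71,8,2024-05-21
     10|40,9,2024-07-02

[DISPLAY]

  ┃ TabContainer                  ┃apNavigator      
  ┠───────────────────────────────┨─────────────────
  ┃[app.ini]│ settings.toml │ data┃.................
  ┃───────────────────────────────┃━━━━━━━┓.........
  ┃[database]                     ┃       ┃.........
  ┃buffer_size = 100              ┃───────┨.........
  ┃enable_ssl = 100               ┃ 7 8 9 ┃....^^...
  ┃max_connections = 0.0.0.0      ┃·      ┃...@^....
  ┃interval = /var/log            ┃│      ┃....^....
  ┗━━━━━━━━━━━━━━━━━━━━━━━━━━━━━━━┛·      ┃.........
                  ┃                       ┃..♣.♣....
                  ┃2                      ┃.♣.......
                  ┃                       ┃.........
                  ┃3                   L  ┃━━━━━━━━━
                  ┃                       ┃         


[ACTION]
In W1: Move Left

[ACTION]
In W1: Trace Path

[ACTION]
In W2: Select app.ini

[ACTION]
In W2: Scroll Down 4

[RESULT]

  ┃ TabContainer                  ┃apNavigator      
  ┠───────────────────────────────┨─────────────────
  ┃[app.ini]│ settings.toml │ data┃.................
  ┃───────────────────────────────┃━━━━━━━┓.........
  ┃interval = /var/log            ┃       ┃.........
  ┃                               ┃───────┨.........
  ┃[server]                       ┃ 7 8 9 ┃....^^...
  ┃# server configuration         ┃·      ┃...@^....
  ┃max_connections = 0.0.0.0      ┃│      ┃....^....
  ┗━━━━━━━━━━━━━━━━━━━━━━━━━━━━━━━┛·      ┃.........
                  ┃                       ┃..♣.♣....
                  ┃2                      ┃.♣.......
                  ┃                       ┃.........
                  ┃3                   L  ┃━━━━━━━━━
                  ┃                       ┃         


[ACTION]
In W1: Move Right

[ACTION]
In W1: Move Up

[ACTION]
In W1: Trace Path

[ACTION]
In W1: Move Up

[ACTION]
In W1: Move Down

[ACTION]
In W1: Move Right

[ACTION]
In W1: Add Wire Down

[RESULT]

  ┃ TabContainer                  ┃apNavigator      
  ┠───────────────────────────────┨─────────────────
  ┃[app.ini]│ settings.toml │ data┃.................
  ┃───────────────────────────────┃━━━━━━━┓.........
  ┃interval = /var/log            ┃       ┃.........
  ┃                               ┃───────┨.........
  ┃[server]                       ┃ 7 8 9 ┃....^^...
  ┃# server configuration         ┃·      ┃...@^....
  ┃max_connections = 0.0.0.0      ┃│      ┃....^....
  ┗━━━━━━━━━━━━━━━━━━━━━━━━━━━━━━━┛·      ┃.........
                  ┃            │          ┃..♣.♣....
                  ┃2           ·          ┃.♣.......
                  ┃                       ┃.........
                  ┃3                   L  ┃━━━━━━━━━
                  ┃                       ┃         


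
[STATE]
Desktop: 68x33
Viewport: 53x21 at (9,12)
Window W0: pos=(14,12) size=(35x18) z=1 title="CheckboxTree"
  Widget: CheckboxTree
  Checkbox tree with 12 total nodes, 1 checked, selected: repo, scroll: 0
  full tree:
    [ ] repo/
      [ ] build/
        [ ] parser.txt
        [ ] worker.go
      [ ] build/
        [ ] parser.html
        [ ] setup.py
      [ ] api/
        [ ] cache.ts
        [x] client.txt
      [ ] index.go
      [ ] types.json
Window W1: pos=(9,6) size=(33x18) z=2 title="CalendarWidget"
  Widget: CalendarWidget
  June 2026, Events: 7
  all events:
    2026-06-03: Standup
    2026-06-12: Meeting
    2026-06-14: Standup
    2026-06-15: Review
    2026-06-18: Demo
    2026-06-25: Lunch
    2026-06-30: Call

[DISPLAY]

┃ 8  9 10 11 12* 13 14*         ┃━━━━━━┓             
┃15* 16 17 18* 19 20 21         ┃      ┃             
┃22 23 24 25* 26 27 28          ┃──────┨             
┃29 30*                         ┃      ┃             
┃                               ┃      ┃             
┃                               ┃      ┃             
┃                               ┃      ┃             
┃                               ┃      ┃             
┃                               ┃      ┃             
┃                               ┃      ┃             
┃                               ┃      ┃             
┗━━━━━━━━━━━━━━━━━━━━━━━━━━━━━━━┛      ┃             
     ┃     [x] client.txt              ┃             
     ┃   [ ] index.go                  ┃             
     ┃   [ ] types.json                ┃             
     ┃                                 ┃             
     ┃                                 ┃             
     ┗━━━━━━━━━━━━━━━━━━━━━━━━━━━━━━━━━┛             
                                                     
                                                     
                                                     


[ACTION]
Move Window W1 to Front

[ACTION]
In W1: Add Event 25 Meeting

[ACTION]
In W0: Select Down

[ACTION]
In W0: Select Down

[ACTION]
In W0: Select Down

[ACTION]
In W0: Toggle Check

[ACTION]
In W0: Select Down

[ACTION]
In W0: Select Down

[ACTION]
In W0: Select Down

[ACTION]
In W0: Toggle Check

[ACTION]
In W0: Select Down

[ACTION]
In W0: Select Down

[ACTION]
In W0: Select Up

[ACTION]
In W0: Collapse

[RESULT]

┃ 8  9 10 11 12* 13 14*         ┃━━━━━━┓             
┃15* 16 17 18* 19 20 21         ┃      ┃             
┃22 23 24 25* 26 27 28          ┃──────┨             
┃29 30*                         ┃      ┃             
┃                               ┃      ┃             
┃                               ┃      ┃             
┃                               ┃      ┃             
┃                               ┃      ┃             
┃                               ┃      ┃             
┃                               ┃      ┃             
┃                               ┃      ┃             
┗━━━━━━━━━━━━━━━━━━━━━━━━━━━━━━━┛      ┃             
     ┃   [ ] types.json                ┃             
     ┃                                 ┃             
     ┃                                 ┃             
     ┃                                 ┃             
     ┃                                 ┃             
     ┗━━━━━━━━━━━━━━━━━━━━━━━━━━━━━━━━━┛             
                                                     
                                                     
                                                     


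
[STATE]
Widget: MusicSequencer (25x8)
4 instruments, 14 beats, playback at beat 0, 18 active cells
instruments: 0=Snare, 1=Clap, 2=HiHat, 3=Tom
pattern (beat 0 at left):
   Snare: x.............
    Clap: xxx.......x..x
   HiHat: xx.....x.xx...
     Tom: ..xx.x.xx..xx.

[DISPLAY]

      ▼1234567890123     
 Snare█·············     
  Clap███·······█··█     
 HiHat██·····█·██···     
   Tom··██·█·██··██·     
                         
                         
                         


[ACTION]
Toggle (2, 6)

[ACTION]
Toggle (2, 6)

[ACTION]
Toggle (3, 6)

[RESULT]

      ▼1234567890123     
 Snare█·············     
  Clap███·······█··█     
 HiHat██·····█·██···     
   Tom··██·████··██·     
                         
                         
                         


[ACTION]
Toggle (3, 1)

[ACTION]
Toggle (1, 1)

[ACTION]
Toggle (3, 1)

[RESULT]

      ▼1234567890123     
 Snare█·············     
  Clap█·█·······█··█     
 HiHat██·····█·██···     
   Tom··██·████··██·     
                         
                         
                         


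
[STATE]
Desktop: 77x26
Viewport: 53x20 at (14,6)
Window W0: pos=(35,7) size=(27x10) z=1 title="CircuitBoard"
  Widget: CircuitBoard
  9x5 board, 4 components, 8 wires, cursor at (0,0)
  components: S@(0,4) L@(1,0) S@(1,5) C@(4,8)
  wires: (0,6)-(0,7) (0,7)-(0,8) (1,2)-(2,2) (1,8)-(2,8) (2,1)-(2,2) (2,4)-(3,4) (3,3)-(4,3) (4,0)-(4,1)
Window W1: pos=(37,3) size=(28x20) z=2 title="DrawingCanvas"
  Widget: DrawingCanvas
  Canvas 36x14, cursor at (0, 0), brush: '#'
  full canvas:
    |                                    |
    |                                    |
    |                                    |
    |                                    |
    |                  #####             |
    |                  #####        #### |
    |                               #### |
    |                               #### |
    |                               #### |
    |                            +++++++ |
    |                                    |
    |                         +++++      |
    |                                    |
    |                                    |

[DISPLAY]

                       ┃+                         ┃  
                     ┏━┃                          ┃  
                     ┃ ┃                          ┃  
                     ┠─┃                          ┃  
                     ┃ ┃                  #####   ┃  
                     ┃0┃                  #####   ┃  
                     ┃ ┃                          ┃  
                     ┃1┃                          ┃  
                     ┃ ┃                          ┃  
                     ┃2┃                          ┃  
                     ┗━┃                          ┃  
                       ┃                         +┃  
                       ┃                          ┃  
                       ┃                          ┃  
                       ┃                          ┃  
                       ┃                          ┃  
                       ┗━━━━━━━━━━━━━━━━━━━━━━━━━━┛  
                                                     
                                                     
                                                     


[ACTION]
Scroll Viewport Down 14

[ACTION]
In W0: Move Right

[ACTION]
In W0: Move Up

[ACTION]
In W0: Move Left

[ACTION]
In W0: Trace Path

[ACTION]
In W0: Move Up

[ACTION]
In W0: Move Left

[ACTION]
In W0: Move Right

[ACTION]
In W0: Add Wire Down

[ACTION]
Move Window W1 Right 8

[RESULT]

                               ┃+                    
                     ┏━━━━━━━━━┃                     
                     ┃ CircuitB┃                     
                     ┠─────────┃                     
                     ┃   0 1 2 ┃                  ###
                     ┃0      [.┃                  ###
                     ┃        │┃                     
                     ┃1   L   ·┃                     
                     ┃         ┃                     
                     ┃2       ·┃                     
                     ┗━━━━━━━━━┃                     
                               ┃                     
                               ┃                     
                               ┃                     
                               ┃                     
                               ┃                     
                               ┗━━━━━━━━━━━━━━━━━━━━━
                                                     
                                                     
                                                     


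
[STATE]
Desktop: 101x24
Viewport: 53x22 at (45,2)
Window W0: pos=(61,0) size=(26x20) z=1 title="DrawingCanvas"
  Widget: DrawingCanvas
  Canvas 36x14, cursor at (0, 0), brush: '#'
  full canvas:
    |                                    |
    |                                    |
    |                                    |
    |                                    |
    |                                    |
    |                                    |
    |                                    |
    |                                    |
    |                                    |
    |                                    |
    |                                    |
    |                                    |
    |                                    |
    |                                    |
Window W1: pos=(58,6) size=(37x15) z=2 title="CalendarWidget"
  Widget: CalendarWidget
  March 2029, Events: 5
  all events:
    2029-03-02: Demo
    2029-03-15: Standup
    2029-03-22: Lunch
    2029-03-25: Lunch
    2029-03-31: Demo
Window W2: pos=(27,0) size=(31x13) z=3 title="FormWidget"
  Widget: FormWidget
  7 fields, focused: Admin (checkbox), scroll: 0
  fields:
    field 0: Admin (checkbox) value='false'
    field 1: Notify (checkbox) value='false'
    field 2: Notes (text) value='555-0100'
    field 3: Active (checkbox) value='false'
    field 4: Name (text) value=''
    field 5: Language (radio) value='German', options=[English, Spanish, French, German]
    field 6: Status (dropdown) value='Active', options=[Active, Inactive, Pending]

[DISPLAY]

────────────┨   ┠────────────────────────┨           
            ┃   ┃+                       ┃           
            ┃   ┃                        ┃           
5-0100     ]┃   ┃                        ┃           
            ┃┏━━━━━━━━━━━━━━━━━━━━━━━━━━━━━━━━━━━┓   
           ]┃┃ CalendarWidget                    ┃   
 English  ( ┃┠───────────────────────────────────┨   
tive      ▼]┃┃             March 2029            ┃   
            ┃┃Mo Tu We Th Fr Sa Su               ┃   
            ┃┃          1  2*  3  4              ┃   
━━━━━━━━━━━━┛┃ 5  6  7  8  9 10 11               ┃   
             ┃12 13 14 15* 16 17 18              ┃   
             ┃19 20 21 22* 23 24 25*             ┃   
             ┃26 27 28 29 30 31*                 ┃   
             ┃                                   ┃   
             ┃                                   ┃   
             ┃                                   ┃   
             ┃                                   ┃   
             ┗━━━━━━━━━━━━━━━━━━━━━━━━━━━━━━━━━━━┛   
                                                     
                                                     
                                                     


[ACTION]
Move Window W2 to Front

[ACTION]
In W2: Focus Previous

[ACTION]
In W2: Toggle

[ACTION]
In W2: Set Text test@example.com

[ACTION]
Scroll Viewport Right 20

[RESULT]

─────────┨   ┠────────────────────────┨              
         ┃   ┃+                       ┃              
         ┃   ┃                        ┃              
100     ]┃   ┃                        ┃              
         ┃┏━━━━━━━━━━━━━━━━━━━━━━━━━━━━━━━━━━━┓      
        ]┃┃ CalendarWidget                    ┃      
glish  ( ┃┠───────────────────────────────────┨      
e      ▼]┃┃             March 2029            ┃      
         ┃┃Mo Tu We Th Fr Sa Su               ┃      
         ┃┃          1  2*  3  4              ┃      
━━━━━━━━━┛┃ 5  6  7  8  9 10 11               ┃      
          ┃12 13 14 15* 16 17 18              ┃      
          ┃19 20 21 22* 23 24 25*             ┃      
          ┃26 27 28 29 30 31*                 ┃      
          ┃                                   ┃      
          ┃                                   ┃      
          ┃                                   ┃      
          ┃                                   ┃      
          ┗━━━━━━━━━━━━━━━━━━━━━━━━━━━━━━━━━━━┛      
                                                     
                                                     
                                                     


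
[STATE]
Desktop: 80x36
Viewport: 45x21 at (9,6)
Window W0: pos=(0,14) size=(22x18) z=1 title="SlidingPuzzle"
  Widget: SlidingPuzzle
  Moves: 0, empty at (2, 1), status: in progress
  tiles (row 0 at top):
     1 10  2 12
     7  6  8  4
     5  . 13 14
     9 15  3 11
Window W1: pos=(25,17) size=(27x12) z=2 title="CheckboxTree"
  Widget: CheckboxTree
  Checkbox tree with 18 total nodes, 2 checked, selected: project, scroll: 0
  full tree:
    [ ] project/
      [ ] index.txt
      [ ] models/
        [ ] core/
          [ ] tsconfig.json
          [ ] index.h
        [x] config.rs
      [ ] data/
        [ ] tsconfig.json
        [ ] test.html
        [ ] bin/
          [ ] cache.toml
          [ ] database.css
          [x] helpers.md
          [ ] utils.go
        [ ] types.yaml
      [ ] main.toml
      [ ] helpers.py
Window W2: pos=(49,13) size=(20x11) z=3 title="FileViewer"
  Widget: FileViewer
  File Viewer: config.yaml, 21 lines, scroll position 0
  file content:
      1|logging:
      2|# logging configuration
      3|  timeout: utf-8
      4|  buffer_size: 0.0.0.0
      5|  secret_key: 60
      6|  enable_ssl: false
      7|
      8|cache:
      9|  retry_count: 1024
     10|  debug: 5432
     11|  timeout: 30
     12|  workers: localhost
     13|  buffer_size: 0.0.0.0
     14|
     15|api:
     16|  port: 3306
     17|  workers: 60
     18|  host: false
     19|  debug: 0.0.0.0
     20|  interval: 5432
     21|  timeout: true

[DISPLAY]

                                             
                                             
                                             
                                             
                                             
                                             
                                             
                                        ┏━━━━
━━━━━━━━━━━━┓                           ┃ Fil
Puzzle      ┃                           ┠────
────────────┨                           ┃logg
──┬────┬────┃   ┏━━━━━━━━━━━━━━━━━━━━━━━┃# lo
0 │  2 │ 12 ┃   ┃ CheckboxTree          ┃  ti
──┼────┼────┃   ┠───────────────────────┃  bu
6 │  8 │  4 ┃   ┃>[-] project/          ┃  se
──┼────┼────┃   ┃   [ ] index.txt       ┃  en
  │ 13 │ 14 ┃   ┃   [-] models/         ┃    
──┼────┼────┃   ┃     [ ] core/         ┗━━━━
5 │  3 │ 11 ┃   ┃       [ ] tsconfig.json ┃  
──┴────┴────┃   ┃       [ ] index.h       ┃  
            ┃   ┃     [x] config.rs       ┃  


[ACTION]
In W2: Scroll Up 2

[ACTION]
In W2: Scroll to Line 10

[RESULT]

                                             
                                             
                                             
                                             
                                             
                                             
                                             
                                        ┏━━━━
━━━━━━━━━━━━┓                           ┃ Fil
Puzzle      ┃                           ┠────
────────────┨                           ┃  de
──┬────┬────┃   ┏━━━━━━━━━━━━━━━━━━━━━━━┃  ti
0 │  2 │ 12 ┃   ┃ CheckboxTree          ┃  wo
──┼────┼────┃   ┠───────────────────────┃  bu
6 │  8 │  4 ┃   ┃>[-] project/          ┃    
──┼────┼────┃   ┃   [ ] index.txt       ┃api:
  │ 13 │ 14 ┃   ┃   [-] models/         ┃  po
──┼────┼────┃   ┃     [ ] core/         ┗━━━━
5 │  3 │ 11 ┃   ┃       [ ] tsconfig.json ┃  
──┴────┴────┃   ┃       [ ] index.h       ┃  
            ┃   ┃     [x] config.rs       ┃  


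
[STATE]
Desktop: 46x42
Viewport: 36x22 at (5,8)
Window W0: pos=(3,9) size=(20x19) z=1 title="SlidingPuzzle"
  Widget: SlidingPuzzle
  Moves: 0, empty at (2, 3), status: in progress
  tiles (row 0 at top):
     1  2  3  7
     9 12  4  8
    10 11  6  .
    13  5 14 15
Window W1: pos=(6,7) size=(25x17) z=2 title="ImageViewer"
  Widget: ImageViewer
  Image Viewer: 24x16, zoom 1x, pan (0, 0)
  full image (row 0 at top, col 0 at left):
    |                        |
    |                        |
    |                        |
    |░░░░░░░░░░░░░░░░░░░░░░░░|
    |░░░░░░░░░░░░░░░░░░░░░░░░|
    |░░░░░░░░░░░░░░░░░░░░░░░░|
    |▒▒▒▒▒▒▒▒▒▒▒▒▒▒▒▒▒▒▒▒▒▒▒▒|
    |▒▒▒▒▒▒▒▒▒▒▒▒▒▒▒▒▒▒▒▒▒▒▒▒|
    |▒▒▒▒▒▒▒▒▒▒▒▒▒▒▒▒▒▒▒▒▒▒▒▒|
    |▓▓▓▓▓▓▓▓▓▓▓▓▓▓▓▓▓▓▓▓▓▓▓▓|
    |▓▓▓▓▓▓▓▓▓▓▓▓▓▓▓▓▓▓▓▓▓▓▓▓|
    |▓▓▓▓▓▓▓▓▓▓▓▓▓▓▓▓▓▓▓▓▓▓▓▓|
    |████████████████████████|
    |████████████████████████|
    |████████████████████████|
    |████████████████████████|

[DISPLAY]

 ┃ ImageViewer           ┃          
━┠───────────────────────┨          
S┃                       ┃          
─┃                       ┃          
─┃                       ┃          
 ┃░░░░░░░░░░░░░░░░░░░░░░░┃          
─┃░░░░░░░░░░░░░░░░░░░░░░░┃          
 ┃░░░░░░░░░░░░░░░░░░░░░░░┃          
─┃▒▒▒▒▒▒▒▒▒▒▒▒▒▒▒▒▒▒▒▒▒▒▒┃          
 ┃▒▒▒▒▒▒▒▒▒▒▒▒▒▒▒▒▒▒▒▒▒▒▒┃          
─┃▒▒▒▒▒▒▒▒▒▒▒▒▒▒▒▒▒▒▒▒▒▒▒┃          
 ┃▓▓▓▓▓▓▓▓▓▓▓▓▓▓▓▓▓▓▓▓▓▓▓┃          
─┃▓▓▓▓▓▓▓▓▓▓▓▓▓▓▓▓▓▓▓▓▓▓▓┃          
o┃▓▓▓▓▓▓▓▓▓▓▓▓▓▓▓▓▓▓▓▓▓▓▓┃          
 ┃███████████████████████┃          
 ┗━━━━━━━━━━━━━━━━━━━━━━━┛          
                 ┃                  
                 ┃                  
                 ┃                  
━━━━━━━━━━━━━━━━━┛                  
                                    
                                    


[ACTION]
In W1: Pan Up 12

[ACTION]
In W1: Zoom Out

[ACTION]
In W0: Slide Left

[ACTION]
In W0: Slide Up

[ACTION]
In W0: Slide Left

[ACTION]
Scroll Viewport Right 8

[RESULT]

ageViewer           ┃               
────────────────────┨               
                    ┃               
                    ┃               
                    ┃               
░░░░░░░░░░░░░░░░░░░░┃               
░░░░░░░░░░░░░░░░░░░░┃               
░░░░░░░░░░░░░░░░░░░░┃               
▒▒▒▒▒▒▒▒▒▒▒▒▒▒▒▒▒▒▒▒┃               
▒▒▒▒▒▒▒▒▒▒▒▒▒▒▒▒▒▒▒▒┃               
▒▒▒▒▒▒▒▒▒▒▒▒▒▒▒▒▒▒▒▒┃               
▓▓▓▓▓▓▓▓▓▓▓▓▓▓▓▓▓▓▓▓┃               
▓▓▓▓▓▓▓▓▓▓▓▓▓▓▓▓▓▓▓▓┃               
▓▓▓▓▓▓▓▓▓▓▓▓▓▓▓▓▓▓▓▓┃               
████████████████████┃               
━━━━━━━━━━━━━━━━━━━━┛               
            ┃                       
            ┃                       
            ┃                       
━━━━━━━━━━━━┛                       
                                    
                                    


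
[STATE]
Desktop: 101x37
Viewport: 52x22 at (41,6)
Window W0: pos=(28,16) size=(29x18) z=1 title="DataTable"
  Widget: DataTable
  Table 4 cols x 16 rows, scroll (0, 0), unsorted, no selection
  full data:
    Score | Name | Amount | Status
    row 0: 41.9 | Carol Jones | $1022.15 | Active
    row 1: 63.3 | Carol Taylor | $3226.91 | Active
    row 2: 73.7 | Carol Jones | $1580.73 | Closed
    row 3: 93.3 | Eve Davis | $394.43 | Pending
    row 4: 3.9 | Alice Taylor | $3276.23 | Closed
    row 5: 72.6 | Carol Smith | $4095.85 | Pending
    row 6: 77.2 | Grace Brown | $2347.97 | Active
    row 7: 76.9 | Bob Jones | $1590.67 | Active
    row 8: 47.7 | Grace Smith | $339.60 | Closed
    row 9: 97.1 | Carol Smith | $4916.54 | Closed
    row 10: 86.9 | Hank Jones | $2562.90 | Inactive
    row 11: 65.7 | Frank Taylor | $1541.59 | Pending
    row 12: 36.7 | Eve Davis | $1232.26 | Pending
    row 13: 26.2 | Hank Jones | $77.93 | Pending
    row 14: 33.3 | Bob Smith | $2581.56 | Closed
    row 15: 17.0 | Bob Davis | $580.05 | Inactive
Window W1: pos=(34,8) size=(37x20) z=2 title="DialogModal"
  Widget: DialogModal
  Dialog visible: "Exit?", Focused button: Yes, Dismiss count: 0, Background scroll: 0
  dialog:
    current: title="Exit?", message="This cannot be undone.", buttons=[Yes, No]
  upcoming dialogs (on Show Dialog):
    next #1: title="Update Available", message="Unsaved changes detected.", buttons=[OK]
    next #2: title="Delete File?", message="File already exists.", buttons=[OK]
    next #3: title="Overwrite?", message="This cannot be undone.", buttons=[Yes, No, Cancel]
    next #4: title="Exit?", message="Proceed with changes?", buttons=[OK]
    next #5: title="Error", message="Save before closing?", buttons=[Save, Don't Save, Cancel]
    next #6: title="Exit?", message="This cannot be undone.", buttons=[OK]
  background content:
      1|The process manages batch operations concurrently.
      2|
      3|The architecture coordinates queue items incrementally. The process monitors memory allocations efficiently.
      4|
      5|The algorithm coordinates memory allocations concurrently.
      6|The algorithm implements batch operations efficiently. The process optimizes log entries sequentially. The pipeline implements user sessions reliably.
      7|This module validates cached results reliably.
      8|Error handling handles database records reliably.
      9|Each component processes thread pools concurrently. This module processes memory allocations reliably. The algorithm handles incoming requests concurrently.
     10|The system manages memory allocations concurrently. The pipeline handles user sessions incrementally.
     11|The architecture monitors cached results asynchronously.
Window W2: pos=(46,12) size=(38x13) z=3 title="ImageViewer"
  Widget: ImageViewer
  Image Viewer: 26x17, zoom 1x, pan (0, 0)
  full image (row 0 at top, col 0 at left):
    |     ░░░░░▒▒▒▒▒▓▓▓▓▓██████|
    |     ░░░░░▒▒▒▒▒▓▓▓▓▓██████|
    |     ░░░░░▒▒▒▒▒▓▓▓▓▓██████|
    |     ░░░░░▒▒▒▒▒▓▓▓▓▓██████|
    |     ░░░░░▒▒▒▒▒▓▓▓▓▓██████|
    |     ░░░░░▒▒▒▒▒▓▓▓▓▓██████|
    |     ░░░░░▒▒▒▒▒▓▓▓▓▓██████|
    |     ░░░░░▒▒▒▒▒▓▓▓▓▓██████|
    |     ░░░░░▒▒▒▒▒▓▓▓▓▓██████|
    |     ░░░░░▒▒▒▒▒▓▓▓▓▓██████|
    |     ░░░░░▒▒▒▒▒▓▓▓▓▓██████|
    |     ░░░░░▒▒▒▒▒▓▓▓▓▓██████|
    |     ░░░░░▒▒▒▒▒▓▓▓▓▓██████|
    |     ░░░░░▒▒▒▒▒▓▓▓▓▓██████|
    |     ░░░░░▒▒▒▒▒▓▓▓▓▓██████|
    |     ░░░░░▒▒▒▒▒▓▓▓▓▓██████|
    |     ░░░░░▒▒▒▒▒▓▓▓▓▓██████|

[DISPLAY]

                                                    
                                                    
━━━━━━━━━━━━━━━━━━━━━━━━━━━━━┓                      
gModal                       ┃                      
─────────────────────────────┨                      
ocess manages batch operation┃                      
     ┏━━━━━━━━━━━━━━━━━━━━━━━━━━━━━━━━━━━━┓         
chite┃ ImageViewer                        ┃         
     ┠────────────────────────────────────┨         
gorit┃     ░░░░░▒▒▒▒▒▓▓▓▓▓██████          ┃         
─────┃     ░░░░░▒▒▒▒▒▓▓▓▓▓██████          ┃         
     ┃     ░░░░░▒▒▒▒▒▓▓▓▓▓██████          ┃         
This ┃     ░░░░░▒▒▒▒▒▓▓▓▓▓██████          ┃         
     ┃     ░░░░░▒▒▒▒▒▓▓▓▓▓██████          ┃         
─────┃     ░░░░░▒▒▒▒▒▓▓▓▓▓██████          ┃         
chite┃     ░░░░░▒▒▒▒▒▓▓▓▓▓██████          ┃         
     ┃     ░░░░░▒▒▒▒▒▓▓▓▓▓██████          ┃         
     ┃     ░░░░░▒▒▒▒▒▓▓▓▓▓██████          ┃         
     ┗━━━━━━━━━━━━━━━━━━━━━━━━━━━━━━━━━━━━┛         
                             ┃                      
                             ┃                      
━━━━━━━━━━━━━━━━━━━━━━━━━━━━━┛                      


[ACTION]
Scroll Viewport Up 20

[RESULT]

                                                    
                                                    
                                                    
                                                    
                                                    
                                                    
                                                    
                                                    
━━━━━━━━━━━━━━━━━━━━━━━━━━━━━┓                      
gModal                       ┃                      
─────────────────────────────┨                      
ocess manages batch operation┃                      
     ┏━━━━━━━━━━━━━━━━━━━━━━━━━━━━━━━━━━━━┓         
chite┃ ImageViewer                        ┃         
     ┠────────────────────────────────────┨         
gorit┃     ░░░░░▒▒▒▒▒▓▓▓▓▓██████          ┃         
─────┃     ░░░░░▒▒▒▒▒▓▓▓▓▓██████          ┃         
     ┃     ░░░░░▒▒▒▒▒▓▓▓▓▓██████          ┃         
This ┃     ░░░░░▒▒▒▒▒▓▓▓▓▓██████          ┃         
     ┃     ░░░░░▒▒▒▒▒▓▓▓▓▓██████          ┃         
─────┃     ░░░░░▒▒▒▒▒▓▓▓▓▓██████          ┃         
chite┃     ░░░░░▒▒▒▒▒▓▓▓▓▓██████          ┃         


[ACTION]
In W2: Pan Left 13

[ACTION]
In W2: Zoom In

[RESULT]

                                                    
                                                    
                                                    
                                                    
                                                    
                                                    
                                                    
                                                    
━━━━━━━━━━━━━━━━━━━━━━━━━━━━━┓                      
gModal                       ┃                      
─────────────────────────────┨                      
ocess manages batch operation┃                      
     ┏━━━━━━━━━━━━━━━━━━━━━━━━━━━━━━━━━━━━┓         
chite┃ ImageViewer                        ┃         
     ┠────────────────────────────────────┨         
gorit┃          ░░░░░░░░░░▒▒▒▒▒▒▒▒▒▒▓▓▓▓▓▓┃         
─────┃          ░░░░░░░░░░▒▒▒▒▒▒▒▒▒▒▓▓▓▓▓▓┃         
     ┃          ░░░░░░░░░░▒▒▒▒▒▒▒▒▒▒▓▓▓▓▓▓┃         
This ┃          ░░░░░░░░░░▒▒▒▒▒▒▒▒▒▒▓▓▓▓▓▓┃         
     ┃          ░░░░░░░░░░▒▒▒▒▒▒▒▒▒▒▓▓▓▓▓▓┃         
─────┃          ░░░░░░░░░░▒▒▒▒▒▒▒▒▒▒▓▓▓▓▓▓┃         
chite┃          ░░░░░░░░░░▒▒▒▒▒▒▒▒▒▒▓▓▓▓▓▓┃         
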